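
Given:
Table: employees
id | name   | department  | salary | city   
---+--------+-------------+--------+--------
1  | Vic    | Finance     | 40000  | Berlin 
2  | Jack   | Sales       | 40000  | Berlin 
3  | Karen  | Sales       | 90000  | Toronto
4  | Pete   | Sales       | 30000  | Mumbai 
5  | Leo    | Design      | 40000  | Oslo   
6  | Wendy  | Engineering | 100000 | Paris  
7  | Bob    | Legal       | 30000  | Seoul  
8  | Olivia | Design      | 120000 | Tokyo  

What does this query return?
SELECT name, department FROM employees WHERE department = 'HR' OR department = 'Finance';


Filtering: department = 'HR' OR 'Finance'
Matching: 1 rows

1 rows:
Vic, Finance


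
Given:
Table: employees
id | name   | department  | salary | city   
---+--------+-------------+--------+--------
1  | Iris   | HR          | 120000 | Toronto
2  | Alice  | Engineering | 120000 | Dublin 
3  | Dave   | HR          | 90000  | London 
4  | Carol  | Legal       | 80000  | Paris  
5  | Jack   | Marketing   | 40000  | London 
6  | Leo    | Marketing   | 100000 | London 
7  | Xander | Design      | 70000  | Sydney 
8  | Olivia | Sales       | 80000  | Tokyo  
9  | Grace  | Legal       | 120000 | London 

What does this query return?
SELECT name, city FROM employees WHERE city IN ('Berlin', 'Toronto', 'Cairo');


Filtering: city IN ('Berlin', 'Toronto', 'Cairo')
Matching: 1 rows

1 rows:
Iris, Toronto


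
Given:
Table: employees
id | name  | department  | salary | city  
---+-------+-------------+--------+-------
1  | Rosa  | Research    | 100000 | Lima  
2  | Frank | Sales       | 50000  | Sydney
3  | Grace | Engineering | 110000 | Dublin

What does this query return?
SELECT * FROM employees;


SELECT * returns all 3 rows with all columns

3 rows:
1, Rosa, Research, 100000, Lima
2, Frank, Sales, 50000, Sydney
3, Grace, Engineering, 110000, Dublin


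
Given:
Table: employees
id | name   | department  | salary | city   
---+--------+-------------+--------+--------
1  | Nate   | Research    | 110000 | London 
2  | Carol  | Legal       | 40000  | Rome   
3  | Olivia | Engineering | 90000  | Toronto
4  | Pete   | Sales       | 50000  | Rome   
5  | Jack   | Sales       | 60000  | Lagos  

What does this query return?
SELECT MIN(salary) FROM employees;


Salaries: 110000, 40000, 90000, 50000, 60000
MIN = 40000

40000


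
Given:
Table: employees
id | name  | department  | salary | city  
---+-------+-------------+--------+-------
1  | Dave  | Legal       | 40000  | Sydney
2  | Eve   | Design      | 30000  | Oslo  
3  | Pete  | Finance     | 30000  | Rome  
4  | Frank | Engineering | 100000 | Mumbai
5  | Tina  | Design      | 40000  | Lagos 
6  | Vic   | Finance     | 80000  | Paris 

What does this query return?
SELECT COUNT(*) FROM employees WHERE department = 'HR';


Counting rows where department = 'HR'


0


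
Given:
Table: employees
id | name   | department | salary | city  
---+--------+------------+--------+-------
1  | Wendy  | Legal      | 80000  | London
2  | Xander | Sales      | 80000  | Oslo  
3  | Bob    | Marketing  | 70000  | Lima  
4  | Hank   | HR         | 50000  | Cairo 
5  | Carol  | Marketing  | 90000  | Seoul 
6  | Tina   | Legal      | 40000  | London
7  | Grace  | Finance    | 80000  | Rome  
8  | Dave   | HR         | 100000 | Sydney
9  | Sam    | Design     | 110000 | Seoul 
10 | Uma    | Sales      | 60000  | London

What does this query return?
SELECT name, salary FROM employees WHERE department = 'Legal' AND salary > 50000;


Filtering: department = 'Legal' AND salary > 50000
Matching: 1 rows

1 rows:
Wendy, 80000


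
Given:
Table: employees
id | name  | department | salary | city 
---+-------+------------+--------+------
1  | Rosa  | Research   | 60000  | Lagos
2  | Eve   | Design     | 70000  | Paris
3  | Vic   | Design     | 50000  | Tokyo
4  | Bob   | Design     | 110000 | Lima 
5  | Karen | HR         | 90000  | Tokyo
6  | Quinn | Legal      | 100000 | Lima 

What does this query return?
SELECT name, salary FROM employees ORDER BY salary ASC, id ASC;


Sorting by salary ASC, then id ASC for ties

6 rows:
Vic, 50000
Rosa, 60000
Eve, 70000
Karen, 90000
Quinn, 100000
Bob, 110000


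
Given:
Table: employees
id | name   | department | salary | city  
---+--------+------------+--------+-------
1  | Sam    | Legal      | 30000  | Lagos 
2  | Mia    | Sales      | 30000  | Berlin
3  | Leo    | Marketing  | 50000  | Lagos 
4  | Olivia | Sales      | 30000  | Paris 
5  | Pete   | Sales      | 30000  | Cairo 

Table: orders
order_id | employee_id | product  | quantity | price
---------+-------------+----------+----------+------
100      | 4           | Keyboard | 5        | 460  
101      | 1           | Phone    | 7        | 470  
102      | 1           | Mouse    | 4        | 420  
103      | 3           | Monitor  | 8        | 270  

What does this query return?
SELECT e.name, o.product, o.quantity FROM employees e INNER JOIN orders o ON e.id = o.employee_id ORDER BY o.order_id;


Joining employees.id = orders.employee_id:
  employee Olivia (id=4) -> order Keyboard
  employee Sam (id=1) -> order Phone
  employee Sam (id=1) -> order Mouse
  employee Leo (id=3) -> order Monitor


4 rows:
Olivia, Keyboard, 5
Sam, Phone, 7
Sam, Mouse, 4
Leo, Monitor, 8


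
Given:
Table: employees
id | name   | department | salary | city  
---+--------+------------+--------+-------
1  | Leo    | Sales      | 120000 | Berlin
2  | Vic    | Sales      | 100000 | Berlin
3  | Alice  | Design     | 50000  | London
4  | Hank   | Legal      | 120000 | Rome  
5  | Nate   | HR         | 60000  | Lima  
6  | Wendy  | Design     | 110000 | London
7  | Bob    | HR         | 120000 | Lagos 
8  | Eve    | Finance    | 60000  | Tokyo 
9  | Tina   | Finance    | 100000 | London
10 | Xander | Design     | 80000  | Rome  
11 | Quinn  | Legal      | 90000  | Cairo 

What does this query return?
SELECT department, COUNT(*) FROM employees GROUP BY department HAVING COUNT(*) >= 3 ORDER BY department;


Groups with count >= 3:
  Design: 3 -> PASS
  Finance: 2 -> filtered out
  HR: 2 -> filtered out
  Legal: 2 -> filtered out
  Sales: 2 -> filtered out


1 groups:
Design, 3


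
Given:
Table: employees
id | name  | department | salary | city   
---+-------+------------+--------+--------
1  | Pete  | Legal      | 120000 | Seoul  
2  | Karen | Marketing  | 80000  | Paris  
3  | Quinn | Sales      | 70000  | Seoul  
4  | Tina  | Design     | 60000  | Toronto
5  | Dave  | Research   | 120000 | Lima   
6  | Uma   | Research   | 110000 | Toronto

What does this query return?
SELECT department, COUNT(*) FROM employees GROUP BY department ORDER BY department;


Assigning each row to its department group:
  Pete -> Legal
  Karen -> Marketing
  Quinn -> Sales
  Tina -> Design
  Dave -> Research
  Uma -> Research


5 groups:
Design, 1
Legal, 1
Marketing, 1
Research, 2
Sales, 1


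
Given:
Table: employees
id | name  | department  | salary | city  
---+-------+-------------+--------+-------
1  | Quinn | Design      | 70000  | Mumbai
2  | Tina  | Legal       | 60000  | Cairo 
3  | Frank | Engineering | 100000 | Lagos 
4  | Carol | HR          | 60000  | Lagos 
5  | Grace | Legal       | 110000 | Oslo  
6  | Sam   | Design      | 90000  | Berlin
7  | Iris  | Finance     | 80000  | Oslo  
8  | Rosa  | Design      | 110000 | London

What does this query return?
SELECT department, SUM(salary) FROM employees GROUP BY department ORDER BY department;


Summing salary within each department:
  Design: 70000 + 90000 + 110000 = 270000
  Engineering: 100000 = 100000
  Finance: 80000 = 80000
  HR: 60000 = 60000
  Legal: 60000 + 110000 = 170000


5 groups:
Design, 270000
Engineering, 100000
Finance, 80000
HR, 60000
Legal, 170000


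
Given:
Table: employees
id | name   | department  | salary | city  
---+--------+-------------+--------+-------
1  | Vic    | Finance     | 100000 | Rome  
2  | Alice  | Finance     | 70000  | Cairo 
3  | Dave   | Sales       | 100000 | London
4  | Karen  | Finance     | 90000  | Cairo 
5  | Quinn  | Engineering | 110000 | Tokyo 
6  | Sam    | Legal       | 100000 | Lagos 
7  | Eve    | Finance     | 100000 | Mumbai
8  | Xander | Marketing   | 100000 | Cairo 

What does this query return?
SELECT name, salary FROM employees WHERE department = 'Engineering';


Filtering: department = 'Engineering'
Matching rows: 1

1 rows:
Quinn, 110000


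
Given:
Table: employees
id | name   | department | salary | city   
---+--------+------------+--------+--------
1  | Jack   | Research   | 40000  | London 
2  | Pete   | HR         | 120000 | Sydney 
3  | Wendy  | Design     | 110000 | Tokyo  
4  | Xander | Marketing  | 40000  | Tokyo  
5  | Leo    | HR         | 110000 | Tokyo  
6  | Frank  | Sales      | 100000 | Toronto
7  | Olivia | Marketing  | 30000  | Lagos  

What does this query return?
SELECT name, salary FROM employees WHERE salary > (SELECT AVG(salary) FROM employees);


Subquery: AVG(salary) = 78571.43
Filtering: salary > 78571.43
  Pete (120000) -> MATCH
  Wendy (110000) -> MATCH
  Leo (110000) -> MATCH
  Frank (100000) -> MATCH


4 rows:
Pete, 120000
Wendy, 110000
Leo, 110000
Frank, 100000


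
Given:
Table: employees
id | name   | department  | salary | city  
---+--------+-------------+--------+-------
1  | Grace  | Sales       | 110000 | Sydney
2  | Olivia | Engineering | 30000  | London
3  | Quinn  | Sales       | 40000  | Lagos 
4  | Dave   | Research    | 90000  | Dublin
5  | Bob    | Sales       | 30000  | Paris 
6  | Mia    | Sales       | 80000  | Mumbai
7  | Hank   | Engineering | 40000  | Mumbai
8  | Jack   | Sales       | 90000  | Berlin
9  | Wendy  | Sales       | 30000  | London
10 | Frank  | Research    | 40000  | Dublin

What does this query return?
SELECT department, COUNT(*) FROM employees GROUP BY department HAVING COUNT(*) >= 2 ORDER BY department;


Groups with count >= 2:
  Engineering: 2 -> PASS
  Research: 2 -> PASS
  Sales: 6 -> PASS


3 groups:
Engineering, 2
Research, 2
Sales, 6


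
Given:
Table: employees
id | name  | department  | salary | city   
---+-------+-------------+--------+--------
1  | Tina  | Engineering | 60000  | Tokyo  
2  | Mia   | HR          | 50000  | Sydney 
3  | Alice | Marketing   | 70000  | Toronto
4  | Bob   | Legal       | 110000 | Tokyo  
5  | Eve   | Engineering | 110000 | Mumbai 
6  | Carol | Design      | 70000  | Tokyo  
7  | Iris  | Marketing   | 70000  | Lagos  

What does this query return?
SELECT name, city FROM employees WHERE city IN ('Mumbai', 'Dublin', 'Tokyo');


Filtering: city IN ('Mumbai', 'Dublin', 'Tokyo')
Matching: 4 rows

4 rows:
Tina, Tokyo
Bob, Tokyo
Eve, Mumbai
Carol, Tokyo


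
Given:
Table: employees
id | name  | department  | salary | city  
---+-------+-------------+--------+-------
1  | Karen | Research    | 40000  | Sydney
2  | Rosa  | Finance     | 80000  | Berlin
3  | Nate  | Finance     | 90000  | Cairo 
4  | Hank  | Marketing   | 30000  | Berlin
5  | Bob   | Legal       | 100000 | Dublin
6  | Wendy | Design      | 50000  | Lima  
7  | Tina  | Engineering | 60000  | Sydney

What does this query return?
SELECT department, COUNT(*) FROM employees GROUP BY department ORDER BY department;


Assigning each row to its department group:
  Karen -> Research
  Rosa -> Finance
  Nate -> Finance
  Hank -> Marketing
  Bob -> Legal
  Wendy -> Design
  Tina -> Engineering


6 groups:
Design, 1
Engineering, 1
Finance, 2
Legal, 1
Marketing, 1
Research, 1


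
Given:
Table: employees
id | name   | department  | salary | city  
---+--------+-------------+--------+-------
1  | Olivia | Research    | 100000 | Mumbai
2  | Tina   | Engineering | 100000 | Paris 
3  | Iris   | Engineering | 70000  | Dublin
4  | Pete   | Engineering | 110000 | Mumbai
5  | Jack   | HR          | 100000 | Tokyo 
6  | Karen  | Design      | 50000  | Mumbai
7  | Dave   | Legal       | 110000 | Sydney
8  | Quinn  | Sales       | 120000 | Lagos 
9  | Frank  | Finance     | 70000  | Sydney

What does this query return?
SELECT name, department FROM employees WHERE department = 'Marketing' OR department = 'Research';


Filtering: department = 'Marketing' OR 'Research'
Matching: 1 rows

1 rows:
Olivia, Research


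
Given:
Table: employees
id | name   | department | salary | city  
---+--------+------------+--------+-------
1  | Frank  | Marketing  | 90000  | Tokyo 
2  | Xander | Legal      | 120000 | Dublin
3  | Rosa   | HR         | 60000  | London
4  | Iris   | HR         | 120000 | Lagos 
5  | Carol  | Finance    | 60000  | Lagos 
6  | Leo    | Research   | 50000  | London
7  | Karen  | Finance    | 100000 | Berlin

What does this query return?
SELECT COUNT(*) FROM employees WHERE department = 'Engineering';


Counting rows where department = 'Engineering'


0


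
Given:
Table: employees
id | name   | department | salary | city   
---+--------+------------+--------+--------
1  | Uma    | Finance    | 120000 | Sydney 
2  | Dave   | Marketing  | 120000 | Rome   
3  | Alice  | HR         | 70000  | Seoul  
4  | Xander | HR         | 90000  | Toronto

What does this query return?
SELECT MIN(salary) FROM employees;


Salaries: 120000, 120000, 70000, 90000
MIN = 70000

70000


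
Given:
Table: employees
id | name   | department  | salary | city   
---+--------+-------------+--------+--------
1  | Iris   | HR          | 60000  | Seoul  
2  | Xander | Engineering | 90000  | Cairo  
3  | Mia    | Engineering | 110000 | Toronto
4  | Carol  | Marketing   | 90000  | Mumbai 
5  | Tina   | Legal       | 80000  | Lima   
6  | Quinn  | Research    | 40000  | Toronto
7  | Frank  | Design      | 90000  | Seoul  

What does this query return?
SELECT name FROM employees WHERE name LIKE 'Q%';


LIKE 'Q%' matches names starting with 'Q'
Matching: 1

1 rows:
Quinn


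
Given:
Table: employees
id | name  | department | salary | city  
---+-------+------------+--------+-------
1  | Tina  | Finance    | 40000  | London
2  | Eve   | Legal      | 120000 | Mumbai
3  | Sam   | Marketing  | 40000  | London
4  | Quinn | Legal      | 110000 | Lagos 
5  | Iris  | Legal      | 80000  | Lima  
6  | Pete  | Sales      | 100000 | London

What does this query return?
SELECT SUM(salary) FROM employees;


SUM(salary) = 40000 + 120000 + 40000 + 110000 + 80000 + 100000 = 490000

490000


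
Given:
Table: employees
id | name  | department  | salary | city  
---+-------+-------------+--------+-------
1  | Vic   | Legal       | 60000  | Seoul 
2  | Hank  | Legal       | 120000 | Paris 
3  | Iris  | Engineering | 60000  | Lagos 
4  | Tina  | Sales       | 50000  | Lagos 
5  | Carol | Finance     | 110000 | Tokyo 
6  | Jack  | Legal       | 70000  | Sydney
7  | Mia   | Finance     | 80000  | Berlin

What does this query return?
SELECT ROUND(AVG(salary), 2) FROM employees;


SUM(salary) = 550000
COUNT = 7
ROUND(AVG, 2) = ROUND(550000 / 7, 2) = 78571.43

78571.43


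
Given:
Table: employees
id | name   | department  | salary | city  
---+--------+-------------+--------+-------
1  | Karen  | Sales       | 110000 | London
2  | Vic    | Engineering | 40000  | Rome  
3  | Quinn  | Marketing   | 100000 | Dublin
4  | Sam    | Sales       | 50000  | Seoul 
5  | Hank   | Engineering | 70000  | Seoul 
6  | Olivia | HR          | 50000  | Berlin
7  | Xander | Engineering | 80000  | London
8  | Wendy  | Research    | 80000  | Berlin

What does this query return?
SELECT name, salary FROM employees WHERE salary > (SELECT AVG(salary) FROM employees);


Subquery: AVG(salary) = 72500.0
Filtering: salary > 72500.0
  Karen (110000) -> MATCH
  Quinn (100000) -> MATCH
  Xander (80000) -> MATCH
  Wendy (80000) -> MATCH


4 rows:
Karen, 110000
Quinn, 100000
Xander, 80000
Wendy, 80000


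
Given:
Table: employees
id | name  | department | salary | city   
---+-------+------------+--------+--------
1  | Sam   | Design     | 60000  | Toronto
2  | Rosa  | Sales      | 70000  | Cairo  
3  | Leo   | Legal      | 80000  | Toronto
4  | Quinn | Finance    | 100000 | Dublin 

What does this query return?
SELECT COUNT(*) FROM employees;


COUNT(*) counts all rows

4


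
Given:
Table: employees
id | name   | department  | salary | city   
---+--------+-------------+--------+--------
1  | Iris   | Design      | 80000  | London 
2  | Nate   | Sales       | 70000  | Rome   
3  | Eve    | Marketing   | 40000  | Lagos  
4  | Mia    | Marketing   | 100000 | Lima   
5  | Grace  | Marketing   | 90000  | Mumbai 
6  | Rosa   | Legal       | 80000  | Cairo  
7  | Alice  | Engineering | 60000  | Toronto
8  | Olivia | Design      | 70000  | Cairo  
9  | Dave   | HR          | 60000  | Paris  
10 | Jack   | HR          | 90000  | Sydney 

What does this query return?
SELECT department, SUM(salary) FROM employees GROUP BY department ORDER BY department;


Summing salary within each department:
  Design: 80000 + 70000 = 150000
  Engineering: 60000 = 60000
  HR: 60000 + 90000 = 150000
  Legal: 80000 = 80000
  Marketing: 40000 + 100000 + 90000 = 230000
  Sales: 70000 = 70000


6 groups:
Design, 150000
Engineering, 60000
HR, 150000
Legal, 80000
Marketing, 230000
Sales, 70000


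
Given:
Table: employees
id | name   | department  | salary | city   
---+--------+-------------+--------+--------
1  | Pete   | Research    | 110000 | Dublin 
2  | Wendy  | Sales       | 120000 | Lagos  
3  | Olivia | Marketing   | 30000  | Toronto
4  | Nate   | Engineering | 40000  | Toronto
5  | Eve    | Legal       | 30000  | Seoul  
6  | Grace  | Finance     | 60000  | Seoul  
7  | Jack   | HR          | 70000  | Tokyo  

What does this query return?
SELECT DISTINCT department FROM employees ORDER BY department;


All 'department' values (row order): Research, Sales, Marketing, Engineering, Legal, Finance, HR
Removing duplicates leaves 7 unique value(s).

7 values:
Engineering
Finance
HR
Legal
Marketing
Research
Sales


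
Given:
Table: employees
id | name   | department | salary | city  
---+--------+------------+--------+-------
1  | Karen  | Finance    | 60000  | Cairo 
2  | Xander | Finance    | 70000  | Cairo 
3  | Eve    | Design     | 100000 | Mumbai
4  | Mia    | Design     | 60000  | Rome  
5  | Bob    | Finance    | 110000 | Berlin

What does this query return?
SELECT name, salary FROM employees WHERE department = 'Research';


Filtering: department = 'Research'
Matching rows: 0

Empty result set (0 rows)


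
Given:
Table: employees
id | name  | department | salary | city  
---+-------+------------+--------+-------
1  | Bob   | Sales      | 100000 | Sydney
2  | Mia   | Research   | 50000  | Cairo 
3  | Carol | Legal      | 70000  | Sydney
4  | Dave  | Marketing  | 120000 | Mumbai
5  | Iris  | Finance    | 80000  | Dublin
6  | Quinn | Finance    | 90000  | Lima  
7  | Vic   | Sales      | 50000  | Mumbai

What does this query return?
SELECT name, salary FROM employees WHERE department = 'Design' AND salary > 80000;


Filtering: department = 'Design' AND salary > 80000
Matching: 0 rows

Empty result set (0 rows)


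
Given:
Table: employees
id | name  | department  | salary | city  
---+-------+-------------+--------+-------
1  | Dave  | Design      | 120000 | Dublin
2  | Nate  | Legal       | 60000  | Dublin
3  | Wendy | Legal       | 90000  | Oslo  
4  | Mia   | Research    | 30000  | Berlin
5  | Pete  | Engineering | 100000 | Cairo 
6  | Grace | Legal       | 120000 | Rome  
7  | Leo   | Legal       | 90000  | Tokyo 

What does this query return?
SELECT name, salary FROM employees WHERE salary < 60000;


Filtering: salary < 60000
Matching: 1 rows

1 rows:
Mia, 30000


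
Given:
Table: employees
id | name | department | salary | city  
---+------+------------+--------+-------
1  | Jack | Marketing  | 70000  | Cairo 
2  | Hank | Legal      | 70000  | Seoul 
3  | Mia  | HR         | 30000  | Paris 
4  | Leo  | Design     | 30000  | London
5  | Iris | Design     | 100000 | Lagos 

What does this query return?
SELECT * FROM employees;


SELECT * returns all 5 rows with all columns

5 rows:
1, Jack, Marketing, 70000, Cairo
2, Hank, Legal, 70000, Seoul
3, Mia, HR, 30000, Paris
4, Leo, Design, 30000, London
5, Iris, Design, 100000, Lagos


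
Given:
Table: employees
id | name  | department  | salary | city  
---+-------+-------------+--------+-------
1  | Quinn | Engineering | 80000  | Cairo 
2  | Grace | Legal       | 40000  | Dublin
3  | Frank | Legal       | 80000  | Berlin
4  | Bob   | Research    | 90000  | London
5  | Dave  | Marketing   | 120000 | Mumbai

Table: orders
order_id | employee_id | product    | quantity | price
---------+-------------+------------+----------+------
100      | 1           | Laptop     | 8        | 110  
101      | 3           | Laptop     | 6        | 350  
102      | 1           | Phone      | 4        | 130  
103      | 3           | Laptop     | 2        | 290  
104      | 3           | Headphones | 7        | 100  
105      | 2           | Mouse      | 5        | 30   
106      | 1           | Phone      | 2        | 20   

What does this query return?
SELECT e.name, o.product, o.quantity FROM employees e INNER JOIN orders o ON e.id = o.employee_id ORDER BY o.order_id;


Joining employees.id = orders.employee_id:
  employee Quinn (id=1) -> order Laptop
  employee Frank (id=3) -> order Laptop
  employee Quinn (id=1) -> order Phone
  employee Frank (id=3) -> order Laptop
  employee Frank (id=3) -> order Headphones
  employee Grace (id=2) -> order Mouse
  employee Quinn (id=1) -> order Phone


7 rows:
Quinn, Laptop, 8
Frank, Laptop, 6
Quinn, Phone, 4
Frank, Laptop, 2
Frank, Headphones, 7
Grace, Mouse, 5
Quinn, Phone, 2


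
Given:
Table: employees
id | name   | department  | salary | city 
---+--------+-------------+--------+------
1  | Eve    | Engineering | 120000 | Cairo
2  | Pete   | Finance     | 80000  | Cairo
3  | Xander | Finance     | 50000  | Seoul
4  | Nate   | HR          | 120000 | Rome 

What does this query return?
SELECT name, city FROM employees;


Projecting columns: name, city

4 rows:
Eve, Cairo
Pete, Cairo
Xander, Seoul
Nate, Rome


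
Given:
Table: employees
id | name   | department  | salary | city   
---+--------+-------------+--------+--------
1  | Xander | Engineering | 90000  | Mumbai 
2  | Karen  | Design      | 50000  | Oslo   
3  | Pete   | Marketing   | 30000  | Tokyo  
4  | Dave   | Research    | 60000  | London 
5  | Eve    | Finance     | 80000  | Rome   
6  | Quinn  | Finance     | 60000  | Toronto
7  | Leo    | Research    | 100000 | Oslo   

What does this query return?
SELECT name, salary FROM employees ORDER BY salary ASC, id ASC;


Sorting by salary ASC, then id ASC for ties

7 rows:
Pete, 30000
Karen, 50000
Dave, 60000
Quinn, 60000
Eve, 80000
Xander, 90000
Leo, 100000


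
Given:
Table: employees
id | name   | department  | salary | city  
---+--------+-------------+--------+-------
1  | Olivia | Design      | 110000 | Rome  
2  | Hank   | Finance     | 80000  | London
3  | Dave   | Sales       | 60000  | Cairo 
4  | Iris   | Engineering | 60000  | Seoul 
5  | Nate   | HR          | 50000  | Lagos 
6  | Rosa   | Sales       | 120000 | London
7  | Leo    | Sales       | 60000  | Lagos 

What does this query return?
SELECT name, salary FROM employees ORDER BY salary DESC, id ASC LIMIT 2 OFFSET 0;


Sort by salary DESC (id ASC tiebreak), then skip 0 and take 2
Rows 1 through 2

2 rows:
Rosa, 120000
Olivia, 110000


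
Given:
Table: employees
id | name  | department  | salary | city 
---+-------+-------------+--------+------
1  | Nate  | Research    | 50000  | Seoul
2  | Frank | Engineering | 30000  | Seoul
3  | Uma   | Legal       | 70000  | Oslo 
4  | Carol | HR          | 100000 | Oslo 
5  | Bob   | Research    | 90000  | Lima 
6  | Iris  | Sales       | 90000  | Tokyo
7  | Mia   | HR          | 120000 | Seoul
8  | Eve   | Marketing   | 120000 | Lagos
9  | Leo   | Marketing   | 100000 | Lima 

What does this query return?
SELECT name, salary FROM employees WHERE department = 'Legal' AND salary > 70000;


Filtering: department = 'Legal' AND salary > 70000
Matching: 0 rows

Empty result set (0 rows)


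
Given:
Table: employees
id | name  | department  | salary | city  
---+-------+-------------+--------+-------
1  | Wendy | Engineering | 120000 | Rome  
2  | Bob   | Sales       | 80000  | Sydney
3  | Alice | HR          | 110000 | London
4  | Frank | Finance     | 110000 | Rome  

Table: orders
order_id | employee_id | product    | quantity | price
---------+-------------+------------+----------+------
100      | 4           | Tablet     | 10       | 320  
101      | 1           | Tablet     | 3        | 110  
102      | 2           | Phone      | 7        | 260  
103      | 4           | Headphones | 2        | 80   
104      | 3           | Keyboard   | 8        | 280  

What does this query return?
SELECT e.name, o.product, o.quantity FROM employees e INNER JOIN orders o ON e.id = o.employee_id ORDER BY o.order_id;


Joining employees.id = orders.employee_id:
  employee Frank (id=4) -> order Tablet
  employee Wendy (id=1) -> order Tablet
  employee Bob (id=2) -> order Phone
  employee Frank (id=4) -> order Headphones
  employee Alice (id=3) -> order Keyboard


5 rows:
Frank, Tablet, 10
Wendy, Tablet, 3
Bob, Phone, 7
Frank, Headphones, 2
Alice, Keyboard, 8


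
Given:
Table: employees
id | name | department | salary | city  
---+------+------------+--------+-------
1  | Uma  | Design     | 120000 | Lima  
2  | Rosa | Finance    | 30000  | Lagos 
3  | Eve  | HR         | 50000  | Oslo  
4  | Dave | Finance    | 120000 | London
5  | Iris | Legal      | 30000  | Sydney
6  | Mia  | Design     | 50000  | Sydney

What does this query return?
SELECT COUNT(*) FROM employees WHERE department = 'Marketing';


Counting rows where department = 'Marketing'


0


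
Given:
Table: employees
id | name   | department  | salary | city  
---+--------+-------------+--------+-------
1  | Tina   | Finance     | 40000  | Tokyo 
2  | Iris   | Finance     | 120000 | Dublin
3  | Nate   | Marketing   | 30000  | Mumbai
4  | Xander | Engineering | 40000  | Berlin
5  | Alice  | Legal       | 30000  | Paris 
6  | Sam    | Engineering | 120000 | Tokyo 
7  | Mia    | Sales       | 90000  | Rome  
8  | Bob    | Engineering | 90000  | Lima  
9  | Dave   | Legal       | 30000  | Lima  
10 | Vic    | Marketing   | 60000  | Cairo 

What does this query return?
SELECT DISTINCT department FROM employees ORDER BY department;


All 'department' values (row order): Finance, Finance, Marketing, Engineering, Legal, Engineering, Sales, Engineering, Legal, Marketing
Removing duplicates leaves 5 unique value(s).

5 values:
Engineering
Finance
Legal
Marketing
Sales


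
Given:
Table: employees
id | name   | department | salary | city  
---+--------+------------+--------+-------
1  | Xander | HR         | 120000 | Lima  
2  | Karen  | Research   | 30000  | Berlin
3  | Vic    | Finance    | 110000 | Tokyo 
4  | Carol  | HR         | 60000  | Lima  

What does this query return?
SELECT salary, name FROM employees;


Projecting columns: salary, name

4 rows:
120000, Xander
30000, Karen
110000, Vic
60000, Carol


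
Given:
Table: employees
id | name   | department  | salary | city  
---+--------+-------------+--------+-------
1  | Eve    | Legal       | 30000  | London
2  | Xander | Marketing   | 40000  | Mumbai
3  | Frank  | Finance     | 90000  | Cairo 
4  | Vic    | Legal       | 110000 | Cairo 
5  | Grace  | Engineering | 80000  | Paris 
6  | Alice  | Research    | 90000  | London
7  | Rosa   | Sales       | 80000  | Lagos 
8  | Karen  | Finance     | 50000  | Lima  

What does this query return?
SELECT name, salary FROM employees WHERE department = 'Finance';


Filtering: department = 'Finance'
Matching rows: 2

2 rows:
Frank, 90000
Karen, 50000


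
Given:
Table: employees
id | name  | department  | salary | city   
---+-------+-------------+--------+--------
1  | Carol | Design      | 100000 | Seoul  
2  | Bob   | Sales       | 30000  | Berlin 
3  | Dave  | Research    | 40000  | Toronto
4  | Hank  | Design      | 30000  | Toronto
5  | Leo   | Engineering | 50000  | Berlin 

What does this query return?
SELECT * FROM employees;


SELECT * returns all 5 rows with all columns

5 rows:
1, Carol, Design, 100000, Seoul
2, Bob, Sales, 30000, Berlin
3, Dave, Research, 40000, Toronto
4, Hank, Design, 30000, Toronto
5, Leo, Engineering, 50000, Berlin


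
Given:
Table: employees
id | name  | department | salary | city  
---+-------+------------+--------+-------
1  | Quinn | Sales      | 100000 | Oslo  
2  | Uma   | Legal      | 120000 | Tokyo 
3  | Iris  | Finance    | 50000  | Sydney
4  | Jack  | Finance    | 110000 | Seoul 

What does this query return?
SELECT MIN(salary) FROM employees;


Salaries: 100000, 120000, 50000, 110000
MIN = 50000

50000


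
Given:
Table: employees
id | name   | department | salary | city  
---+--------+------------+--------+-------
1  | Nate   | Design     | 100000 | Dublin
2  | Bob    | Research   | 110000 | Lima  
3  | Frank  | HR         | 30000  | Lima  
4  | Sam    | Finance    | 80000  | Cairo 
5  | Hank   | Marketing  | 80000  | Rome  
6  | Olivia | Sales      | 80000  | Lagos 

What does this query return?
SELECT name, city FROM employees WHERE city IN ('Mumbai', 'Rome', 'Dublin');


Filtering: city IN ('Mumbai', 'Rome', 'Dublin')
Matching: 2 rows

2 rows:
Nate, Dublin
Hank, Rome


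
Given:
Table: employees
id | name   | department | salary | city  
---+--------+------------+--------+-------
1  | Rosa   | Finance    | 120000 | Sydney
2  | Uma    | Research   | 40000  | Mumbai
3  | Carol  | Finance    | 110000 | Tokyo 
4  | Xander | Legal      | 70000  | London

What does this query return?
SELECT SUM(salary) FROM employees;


SUM(salary) = 120000 + 40000 + 110000 + 70000 = 340000

340000


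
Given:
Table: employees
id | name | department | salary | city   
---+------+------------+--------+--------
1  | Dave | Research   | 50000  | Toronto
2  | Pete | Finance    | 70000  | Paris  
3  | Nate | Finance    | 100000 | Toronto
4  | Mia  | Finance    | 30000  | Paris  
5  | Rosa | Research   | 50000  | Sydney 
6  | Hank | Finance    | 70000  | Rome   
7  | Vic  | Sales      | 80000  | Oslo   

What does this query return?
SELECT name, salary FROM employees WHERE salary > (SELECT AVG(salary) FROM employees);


Subquery: AVG(salary) = 64285.71
Filtering: salary > 64285.71
  Pete (70000) -> MATCH
  Nate (100000) -> MATCH
  Hank (70000) -> MATCH
  Vic (80000) -> MATCH


4 rows:
Pete, 70000
Nate, 100000
Hank, 70000
Vic, 80000


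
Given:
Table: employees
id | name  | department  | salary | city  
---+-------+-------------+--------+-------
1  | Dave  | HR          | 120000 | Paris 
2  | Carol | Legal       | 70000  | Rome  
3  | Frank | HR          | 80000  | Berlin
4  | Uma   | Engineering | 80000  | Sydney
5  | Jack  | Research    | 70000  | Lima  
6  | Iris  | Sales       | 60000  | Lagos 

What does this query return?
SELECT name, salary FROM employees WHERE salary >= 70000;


Filtering: salary >= 70000
Matching: 5 rows

5 rows:
Dave, 120000
Carol, 70000
Frank, 80000
Uma, 80000
Jack, 70000


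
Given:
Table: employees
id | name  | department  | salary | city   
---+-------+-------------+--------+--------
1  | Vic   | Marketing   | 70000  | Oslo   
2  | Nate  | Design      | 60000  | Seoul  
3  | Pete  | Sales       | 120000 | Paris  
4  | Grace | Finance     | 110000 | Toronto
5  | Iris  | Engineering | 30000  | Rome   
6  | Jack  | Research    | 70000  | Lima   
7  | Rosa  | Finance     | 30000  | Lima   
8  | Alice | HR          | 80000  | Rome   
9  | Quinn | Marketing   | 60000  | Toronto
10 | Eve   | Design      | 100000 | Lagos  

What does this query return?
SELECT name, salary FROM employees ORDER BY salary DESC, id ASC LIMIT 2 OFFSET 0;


Sort by salary DESC (id ASC tiebreak), then skip 0 and take 2
Rows 1 through 2

2 rows:
Pete, 120000
Grace, 110000


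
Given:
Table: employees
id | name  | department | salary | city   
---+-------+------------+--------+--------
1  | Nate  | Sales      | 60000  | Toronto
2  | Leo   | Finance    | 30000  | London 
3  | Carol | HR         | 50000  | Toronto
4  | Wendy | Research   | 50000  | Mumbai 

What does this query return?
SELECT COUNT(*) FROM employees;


COUNT(*) counts all rows

4


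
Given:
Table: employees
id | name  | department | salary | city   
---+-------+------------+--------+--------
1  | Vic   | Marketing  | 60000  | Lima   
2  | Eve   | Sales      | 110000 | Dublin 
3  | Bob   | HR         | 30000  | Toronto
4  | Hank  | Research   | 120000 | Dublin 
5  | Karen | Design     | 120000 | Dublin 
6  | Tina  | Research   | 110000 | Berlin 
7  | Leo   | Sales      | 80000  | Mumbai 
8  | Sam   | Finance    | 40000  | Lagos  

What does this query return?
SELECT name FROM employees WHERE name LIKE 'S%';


LIKE 'S%' matches names starting with 'S'
Matching: 1

1 rows:
Sam


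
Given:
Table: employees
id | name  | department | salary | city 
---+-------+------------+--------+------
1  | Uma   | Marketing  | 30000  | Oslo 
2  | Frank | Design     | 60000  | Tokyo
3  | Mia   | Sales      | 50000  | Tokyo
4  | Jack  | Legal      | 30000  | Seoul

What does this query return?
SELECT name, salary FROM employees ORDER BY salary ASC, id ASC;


Sorting by salary ASC, then id ASC for ties

4 rows:
Uma, 30000
Jack, 30000
Mia, 50000
Frank, 60000


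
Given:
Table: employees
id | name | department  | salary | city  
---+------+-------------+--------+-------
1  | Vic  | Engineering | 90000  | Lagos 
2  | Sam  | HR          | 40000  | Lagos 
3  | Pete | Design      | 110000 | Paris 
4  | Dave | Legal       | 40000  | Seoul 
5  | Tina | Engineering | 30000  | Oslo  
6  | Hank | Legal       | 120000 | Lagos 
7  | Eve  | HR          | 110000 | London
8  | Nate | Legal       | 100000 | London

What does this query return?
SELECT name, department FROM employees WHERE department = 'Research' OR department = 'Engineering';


Filtering: department = 'Research' OR 'Engineering'
Matching: 2 rows

2 rows:
Vic, Engineering
Tina, Engineering


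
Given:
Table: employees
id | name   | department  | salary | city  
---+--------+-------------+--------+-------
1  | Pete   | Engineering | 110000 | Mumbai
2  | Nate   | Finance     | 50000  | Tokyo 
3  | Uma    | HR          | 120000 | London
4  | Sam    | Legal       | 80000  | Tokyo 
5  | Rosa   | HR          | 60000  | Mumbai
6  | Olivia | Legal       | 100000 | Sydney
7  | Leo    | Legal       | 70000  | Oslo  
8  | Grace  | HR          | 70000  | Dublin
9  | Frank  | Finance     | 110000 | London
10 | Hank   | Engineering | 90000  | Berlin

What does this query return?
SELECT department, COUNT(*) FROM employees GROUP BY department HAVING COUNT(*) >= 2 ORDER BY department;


Groups with count >= 2:
  Engineering: 2 -> PASS
  Finance: 2 -> PASS
  HR: 3 -> PASS
  Legal: 3 -> PASS


4 groups:
Engineering, 2
Finance, 2
HR, 3
Legal, 3


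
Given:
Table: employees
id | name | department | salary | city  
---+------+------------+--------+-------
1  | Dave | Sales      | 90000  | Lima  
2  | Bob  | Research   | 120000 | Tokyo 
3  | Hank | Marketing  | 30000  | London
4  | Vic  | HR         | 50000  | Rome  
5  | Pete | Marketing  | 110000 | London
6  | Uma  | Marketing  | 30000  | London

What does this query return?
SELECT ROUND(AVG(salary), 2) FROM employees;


SUM(salary) = 430000
COUNT = 6
ROUND(AVG, 2) = ROUND(430000 / 6, 2) = 71666.67

71666.67


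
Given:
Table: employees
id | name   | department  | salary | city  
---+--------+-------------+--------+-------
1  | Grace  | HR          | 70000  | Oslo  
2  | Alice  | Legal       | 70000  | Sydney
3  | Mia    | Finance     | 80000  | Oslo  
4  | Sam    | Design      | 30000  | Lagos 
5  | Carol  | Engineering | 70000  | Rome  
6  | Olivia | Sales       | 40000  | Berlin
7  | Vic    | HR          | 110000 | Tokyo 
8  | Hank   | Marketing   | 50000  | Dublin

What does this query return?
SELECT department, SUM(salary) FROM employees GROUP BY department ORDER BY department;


Summing salary within each department:
  Design: 30000 = 30000
  Engineering: 70000 = 70000
  Finance: 80000 = 80000
  HR: 70000 + 110000 = 180000
  Legal: 70000 = 70000
  Marketing: 50000 = 50000
  Sales: 40000 = 40000


7 groups:
Design, 30000
Engineering, 70000
Finance, 80000
HR, 180000
Legal, 70000
Marketing, 50000
Sales, 40000


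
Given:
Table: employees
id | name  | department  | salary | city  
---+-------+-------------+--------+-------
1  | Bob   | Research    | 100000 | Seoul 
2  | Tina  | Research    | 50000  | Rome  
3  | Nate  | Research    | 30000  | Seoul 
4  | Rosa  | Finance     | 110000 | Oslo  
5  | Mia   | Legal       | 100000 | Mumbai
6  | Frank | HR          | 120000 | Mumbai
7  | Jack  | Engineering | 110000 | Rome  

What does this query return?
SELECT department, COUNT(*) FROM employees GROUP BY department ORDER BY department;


Assigning each row to its department group:
  Bob -> Research
  Tina -> Research
  Nate -> Research
  Rosa -> Finance
  Mia -> Legal
  Frank -> HR
  Jack -> Engineering


5 groups:
Engineering, 1
Finance, 1
HR, 1
Legal, 1
Research, 3


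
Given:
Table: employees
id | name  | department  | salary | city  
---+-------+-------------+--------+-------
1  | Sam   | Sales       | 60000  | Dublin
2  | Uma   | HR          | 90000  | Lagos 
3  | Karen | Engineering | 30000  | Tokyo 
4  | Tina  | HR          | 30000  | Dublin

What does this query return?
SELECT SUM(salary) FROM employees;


SUM(salary) = 60000 + 90000 + 30000 + 30000 = 210000

210000


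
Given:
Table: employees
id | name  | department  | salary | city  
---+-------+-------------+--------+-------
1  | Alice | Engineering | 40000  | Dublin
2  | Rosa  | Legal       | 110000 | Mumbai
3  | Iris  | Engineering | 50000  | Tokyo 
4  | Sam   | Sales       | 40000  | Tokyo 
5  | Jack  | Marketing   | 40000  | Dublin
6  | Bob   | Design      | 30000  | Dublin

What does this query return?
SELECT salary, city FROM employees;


Projecting columns: salary, city

6 rows:
40000, Dublin
110000, Mumbai
50000, Tokyo
40000, Tokyo
40000, Dublin
30000, Dublin


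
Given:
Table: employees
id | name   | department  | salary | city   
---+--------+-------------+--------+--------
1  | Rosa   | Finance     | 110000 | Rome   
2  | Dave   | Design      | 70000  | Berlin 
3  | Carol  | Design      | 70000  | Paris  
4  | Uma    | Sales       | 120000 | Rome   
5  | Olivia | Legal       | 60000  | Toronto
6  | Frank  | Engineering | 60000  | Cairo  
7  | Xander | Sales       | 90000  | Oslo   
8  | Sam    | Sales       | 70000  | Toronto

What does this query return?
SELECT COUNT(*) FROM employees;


COUNT(*) counts all rows

8


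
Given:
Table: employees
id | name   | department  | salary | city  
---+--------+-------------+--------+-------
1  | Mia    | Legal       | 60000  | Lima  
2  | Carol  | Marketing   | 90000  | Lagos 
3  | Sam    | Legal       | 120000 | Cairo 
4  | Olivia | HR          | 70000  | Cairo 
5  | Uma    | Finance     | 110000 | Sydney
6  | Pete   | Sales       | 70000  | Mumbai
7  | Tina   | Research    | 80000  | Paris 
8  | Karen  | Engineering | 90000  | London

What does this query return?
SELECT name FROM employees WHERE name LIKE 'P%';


LIKE 'P%' matches names starting with 'P'
Matching: 1

1 rows:
Pete


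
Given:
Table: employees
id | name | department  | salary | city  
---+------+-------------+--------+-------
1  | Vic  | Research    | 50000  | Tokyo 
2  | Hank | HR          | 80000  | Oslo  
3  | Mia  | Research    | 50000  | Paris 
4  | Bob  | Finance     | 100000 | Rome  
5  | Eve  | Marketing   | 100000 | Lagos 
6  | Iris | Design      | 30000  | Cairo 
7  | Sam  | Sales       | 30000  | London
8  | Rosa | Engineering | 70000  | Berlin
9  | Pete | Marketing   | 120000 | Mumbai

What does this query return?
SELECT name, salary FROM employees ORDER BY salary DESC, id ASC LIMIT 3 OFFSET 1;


Sort by salary DESC (id ASC tiebreak), then skip 1 and take 3
Rows 2 through 4

3 rows:
Bob, 100000
Eve, 100000
Hank, 80000


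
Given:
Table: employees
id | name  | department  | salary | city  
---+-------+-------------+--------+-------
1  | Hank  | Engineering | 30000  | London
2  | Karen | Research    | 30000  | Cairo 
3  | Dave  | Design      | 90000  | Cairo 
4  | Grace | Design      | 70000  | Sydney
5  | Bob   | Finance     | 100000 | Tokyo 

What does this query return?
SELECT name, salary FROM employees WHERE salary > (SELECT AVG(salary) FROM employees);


Subquery: AVG(salary) = 64000.0
Filtering: salary > 64000.0
  Dave (90000) -> MATCH
  Grace (70000) -> MATCH
  Bob (100000) -> MATCH


3 rows:
Dave, 90000
Grace, 70000
Bob, 100000
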